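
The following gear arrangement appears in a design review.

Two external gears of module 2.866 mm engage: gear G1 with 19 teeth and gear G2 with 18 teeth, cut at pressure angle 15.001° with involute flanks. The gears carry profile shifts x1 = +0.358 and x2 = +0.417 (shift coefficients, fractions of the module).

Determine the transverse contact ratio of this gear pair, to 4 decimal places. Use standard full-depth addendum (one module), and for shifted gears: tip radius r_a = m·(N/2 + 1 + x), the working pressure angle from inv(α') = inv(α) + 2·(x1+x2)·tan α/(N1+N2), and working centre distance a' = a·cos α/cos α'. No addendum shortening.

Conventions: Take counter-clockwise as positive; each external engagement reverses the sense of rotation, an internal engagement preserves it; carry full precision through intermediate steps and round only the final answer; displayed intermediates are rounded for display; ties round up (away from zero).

recognized (one external pair, fixed centres): single-mesh tooth geometry, m = 2.866, N1 = 19, N2 = 18
base radii: r_b1 = 26.299139, r_b2 = 24.914974
tip radii: r_a1 = 31.119028, r_a2 = 29.855122
inv(α') = inv(15.001°) + 2·(+0.358+0.417)·tan α/(19+18) = 0.01737674  ⇒  α' = 21.01238°
a' = a·cos α / cos α' = 53.0210·cos 15.001°/cos 21.01238° = 54.862292
action lengths: √(r_a1²−r_b1²) = 16.635780, √(r_a2²−r_b2²) = 16.449084
base pitch p_b = π·m·cos α = 8.696967
CR = (16.635780 + 16.449084 − 54.862292·sin 21.01238°)/8.696967 = 1.542252
contact ratio ≈ 1.5423

1.5423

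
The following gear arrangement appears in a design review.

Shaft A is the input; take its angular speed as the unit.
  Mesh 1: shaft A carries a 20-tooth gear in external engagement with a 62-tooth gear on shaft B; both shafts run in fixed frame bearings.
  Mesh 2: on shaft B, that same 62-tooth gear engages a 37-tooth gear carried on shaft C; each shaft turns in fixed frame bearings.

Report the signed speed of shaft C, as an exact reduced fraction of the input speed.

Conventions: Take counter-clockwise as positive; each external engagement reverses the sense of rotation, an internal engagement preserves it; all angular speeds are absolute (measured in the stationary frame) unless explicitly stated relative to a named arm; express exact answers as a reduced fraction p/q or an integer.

2-mesh fixed-axis compound train (all bearings frame-fixed)
mesh 1 [20T→62T]: |ω|/ω_in = 1×20/62 = 10/31, sense flips to −
mesh 2 [62T→37T]: |ω|/ω_in = (10/31)×62/37 = 20/37, sense flips to +
signed output speed (× input speed) = 20/37

20/37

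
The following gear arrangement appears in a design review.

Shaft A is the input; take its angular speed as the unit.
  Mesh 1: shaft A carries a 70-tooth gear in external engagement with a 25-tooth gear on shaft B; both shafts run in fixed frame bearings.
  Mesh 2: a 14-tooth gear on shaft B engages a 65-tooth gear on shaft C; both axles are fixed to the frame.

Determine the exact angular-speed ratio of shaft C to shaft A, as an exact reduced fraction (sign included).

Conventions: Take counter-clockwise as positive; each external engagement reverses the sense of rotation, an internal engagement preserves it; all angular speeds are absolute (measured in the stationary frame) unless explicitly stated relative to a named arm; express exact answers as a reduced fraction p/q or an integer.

196/325

class = fixed-axis compound train [2 meshes; 2 ratios multiply, 2 sense flips]
mesh 1 [70T→25T]: running ratio 14/5, sense −
mesh 2 [14T→65T]: running ratio 196/325, sense +
ω_out/ω_in = 196/325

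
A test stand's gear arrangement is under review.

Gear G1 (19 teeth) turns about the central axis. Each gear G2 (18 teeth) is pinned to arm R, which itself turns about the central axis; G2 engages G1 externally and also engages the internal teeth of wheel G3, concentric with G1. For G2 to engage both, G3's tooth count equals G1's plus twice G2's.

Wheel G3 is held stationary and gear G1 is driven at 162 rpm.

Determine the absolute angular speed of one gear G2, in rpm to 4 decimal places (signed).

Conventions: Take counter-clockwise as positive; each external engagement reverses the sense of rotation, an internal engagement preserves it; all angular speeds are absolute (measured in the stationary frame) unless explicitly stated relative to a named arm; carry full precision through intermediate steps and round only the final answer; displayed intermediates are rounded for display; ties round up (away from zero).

planetary set (19T centre, 18T on arm, 55T internal) — Willis relation
normalise by the input: solve with ω_sun = 1, then scale by 162 rpm
ring teeth: 19 + 2·18 = 55
19(ω_sun−ω_arm) = −55(ω_ring−ω_arm),  ω_ring = 0, ω_sun = 1
19(1−ω_arm) = −55(0−ω_arm)  ⇒  74·ω_arm = 19  ⇒  ω_arm = 19/74
sun–planet mesh: 19·(1−19/74) = −18·(ω_p−ω_arm)  ⇒  ω_p−ω_arm = -1045/1332
ω_p = 19/74 − 1045/1332 = -19/36
scale: ω_p = -19/36 × 162 rpm = -85.5000 rpm

-85.5000 rpm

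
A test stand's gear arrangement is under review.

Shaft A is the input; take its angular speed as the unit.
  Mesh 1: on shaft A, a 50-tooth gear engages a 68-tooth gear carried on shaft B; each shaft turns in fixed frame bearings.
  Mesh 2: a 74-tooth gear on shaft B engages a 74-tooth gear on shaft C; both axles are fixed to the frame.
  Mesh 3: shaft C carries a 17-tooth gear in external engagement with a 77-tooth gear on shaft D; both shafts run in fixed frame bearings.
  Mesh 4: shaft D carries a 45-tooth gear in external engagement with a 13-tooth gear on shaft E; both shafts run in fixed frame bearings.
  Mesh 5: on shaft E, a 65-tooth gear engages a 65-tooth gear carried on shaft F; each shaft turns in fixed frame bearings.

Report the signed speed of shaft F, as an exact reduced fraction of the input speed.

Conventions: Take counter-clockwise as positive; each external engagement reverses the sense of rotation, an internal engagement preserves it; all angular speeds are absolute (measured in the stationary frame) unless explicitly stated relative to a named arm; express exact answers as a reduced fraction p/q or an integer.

-1125/2002

5-mesh fixed-axis compound train (all bearings frame-fixed)
mesh 1 [50T→68T]: |ω|/ω_in = 1×50/68 = 25/34, sense flips to −
mesh 2 [74T→74T]: |ω|/ω_in = (25/34)×74/74 = 25/34, sense flips to +
mesh 3 [17T→77T]: |ω|/ω_in = (25/34)×17/77 = 25/154, sense flips to −
mesh 4 [45T→13T]: |ω|/ω_in = (25/154)×45/13 = 1125/2002, sense flips to +
mesh 5 [65T→65T]: |ω|/ω_in = (1125/2002)×65/65 = 1125/2002, sense flips to −
signed output speed (× input speed) = -1125/2002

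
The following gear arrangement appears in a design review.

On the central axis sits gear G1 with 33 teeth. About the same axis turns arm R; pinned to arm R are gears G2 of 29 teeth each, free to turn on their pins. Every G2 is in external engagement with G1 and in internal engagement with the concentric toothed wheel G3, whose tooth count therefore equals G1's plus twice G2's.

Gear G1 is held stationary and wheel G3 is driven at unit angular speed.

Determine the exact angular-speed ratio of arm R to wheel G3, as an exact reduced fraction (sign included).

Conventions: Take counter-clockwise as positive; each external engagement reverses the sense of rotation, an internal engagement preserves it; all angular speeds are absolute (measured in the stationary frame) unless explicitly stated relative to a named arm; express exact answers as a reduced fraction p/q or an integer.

91/124

recognized (axles ride arm R): planetary set, 33/29/91 teeth
ring teeth: 33 + 2·29 = 91
33(ω_sun−ω_arm) = −91(ω_ring−ω_arm),  ω_sun = 0, ω_ring = 1
33(0−ω_arm) = −91(1−ω_arm)  ⇒  124·ω_arm = 91  ⇒  ω_arm = 91/124
ω_out/ω_in = 91/124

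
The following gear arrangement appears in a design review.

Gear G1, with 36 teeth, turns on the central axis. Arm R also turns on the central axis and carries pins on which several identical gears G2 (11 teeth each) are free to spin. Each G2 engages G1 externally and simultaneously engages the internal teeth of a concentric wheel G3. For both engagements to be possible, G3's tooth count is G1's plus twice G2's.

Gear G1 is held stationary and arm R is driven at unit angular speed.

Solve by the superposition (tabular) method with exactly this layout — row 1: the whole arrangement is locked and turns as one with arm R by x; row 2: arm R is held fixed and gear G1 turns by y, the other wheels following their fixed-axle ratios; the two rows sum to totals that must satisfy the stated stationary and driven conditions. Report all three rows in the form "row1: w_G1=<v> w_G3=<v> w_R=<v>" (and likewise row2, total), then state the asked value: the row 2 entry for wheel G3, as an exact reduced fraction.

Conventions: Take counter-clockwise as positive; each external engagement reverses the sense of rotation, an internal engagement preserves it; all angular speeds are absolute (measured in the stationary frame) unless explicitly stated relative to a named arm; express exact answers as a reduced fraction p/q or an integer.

topology: planetary set — G1 36T / G2 11T / G3 58T, arm = carrier (Willis)
row 1 (train locked, turned with arm): all members turn x
superposition row 2 [arm held]: sun y, ring −(36/58)·y, arm 0
boundary: total ω_sun = x + y = 0 and total ω_arm = x = 1  ⇒  y = -1, x = 1
row 2 ring = −(36/58)·(-1) = 18/29
totals (row 1 + row 2): sun 1 + (-1) = 0, ring 1 + 18/29 = 47/29, arm 1 + 0 = 1
asked cell (row2, ring) = 18/29

row1: w_G1=1 w_G3=1 w_R=1
row2: w_G1=-1 w_G3=18/29 w_R=0
total: w_G1=0 w_G3=47/29 w_R=1
asked value: 18/29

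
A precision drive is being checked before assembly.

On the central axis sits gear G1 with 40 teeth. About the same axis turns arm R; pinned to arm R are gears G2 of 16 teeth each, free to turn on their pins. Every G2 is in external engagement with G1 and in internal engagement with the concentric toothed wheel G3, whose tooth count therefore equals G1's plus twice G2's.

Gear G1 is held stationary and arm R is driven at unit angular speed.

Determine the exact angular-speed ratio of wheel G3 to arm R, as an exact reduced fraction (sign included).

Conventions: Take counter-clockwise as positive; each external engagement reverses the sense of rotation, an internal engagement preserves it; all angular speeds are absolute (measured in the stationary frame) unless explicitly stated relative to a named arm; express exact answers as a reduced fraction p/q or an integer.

planetary set (40T centre, 16T on arm, 72T internal) — Willis relation
ring teeth: 40 + 2·16 = 72
40(ω_sun−ω_arm) = −72(ω_ring−ω_arm),  ω_sun = 0, ω_arm = 1
ω_ring = 1 − (40/72)(0−1) = 14/9
ω_out/ω_in = 14/9

14/9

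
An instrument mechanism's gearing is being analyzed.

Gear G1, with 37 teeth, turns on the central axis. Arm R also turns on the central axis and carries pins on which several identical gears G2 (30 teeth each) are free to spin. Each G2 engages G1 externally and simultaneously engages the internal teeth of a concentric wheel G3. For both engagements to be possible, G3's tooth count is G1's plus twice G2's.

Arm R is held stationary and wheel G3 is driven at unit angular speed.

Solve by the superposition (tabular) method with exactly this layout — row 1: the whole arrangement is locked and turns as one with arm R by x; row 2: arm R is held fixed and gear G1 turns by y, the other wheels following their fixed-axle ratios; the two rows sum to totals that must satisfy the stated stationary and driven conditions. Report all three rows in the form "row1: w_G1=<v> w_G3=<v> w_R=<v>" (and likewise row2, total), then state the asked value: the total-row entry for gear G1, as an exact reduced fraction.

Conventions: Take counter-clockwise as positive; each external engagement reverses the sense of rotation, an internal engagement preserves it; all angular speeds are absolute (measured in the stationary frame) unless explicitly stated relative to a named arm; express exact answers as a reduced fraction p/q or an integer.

class = planetary set [G3 = 37+2·30 = 97; Willis about the carrier]
row 1 — lock + rotate with arm: ω_sun = ω_ring = ω_arm = x
row 2 — arm fixed, fixed-axis ratios: sun y, ring −(37/97)·y, arm 0
boundary: total ω_arm = x = 0 and total ω_ring = x − (37/97)·y = 1  ⇒  y = -97/37, x = 0
row 2 ring = −(37/97)·(-97/37) = 1
totals (row 1 + row 2): sun 0 + (-97/37) = -97/37, ring 0 + 1 = 1, arm 0 + 0 = 0
asked cell (total, sun) = -97/37

row1: w_G1=0 w_G3=0 w_R=0
row2: w_G1=-97/37 w_G3=1 w_R=0
total: w_G1=-97/37 w_G3=1 w_R=0
asked value: -97/37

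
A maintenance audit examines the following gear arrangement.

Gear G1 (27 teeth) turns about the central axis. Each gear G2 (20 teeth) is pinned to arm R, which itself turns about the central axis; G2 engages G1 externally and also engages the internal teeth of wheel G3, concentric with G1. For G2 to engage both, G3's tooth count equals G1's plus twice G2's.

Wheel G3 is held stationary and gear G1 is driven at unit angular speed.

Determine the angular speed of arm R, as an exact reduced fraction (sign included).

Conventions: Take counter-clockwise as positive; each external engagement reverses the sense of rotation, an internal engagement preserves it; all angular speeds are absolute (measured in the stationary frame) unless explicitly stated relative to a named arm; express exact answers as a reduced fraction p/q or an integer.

class = planetary set [G3 = 27+2·20 = 67; Willis about the carrier]
ring teeth: 27 + 2·20 = 67
27(ω_sun−ω_arm) = −67(ω_ring−ω_arm),  ω_ring = 0, ω_sun = 1
27(1−ω_arm) = −67(0−ω_arm)  ⇒  94·ω_arm = 27  ⇒  ω_arm = 27/94
exact speed ratio = 27/94

27/94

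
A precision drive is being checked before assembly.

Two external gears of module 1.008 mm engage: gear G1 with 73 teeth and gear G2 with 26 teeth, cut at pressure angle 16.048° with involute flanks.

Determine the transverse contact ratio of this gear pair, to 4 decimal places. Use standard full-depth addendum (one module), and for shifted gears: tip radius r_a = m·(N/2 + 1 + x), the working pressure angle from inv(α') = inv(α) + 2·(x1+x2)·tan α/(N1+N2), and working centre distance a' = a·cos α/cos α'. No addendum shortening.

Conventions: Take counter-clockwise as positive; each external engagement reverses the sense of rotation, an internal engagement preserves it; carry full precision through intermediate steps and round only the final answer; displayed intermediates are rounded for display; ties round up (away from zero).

recognized (one external pair, fixed centres): single-mesh tooth geometry, m = 1.008, N1 = 73, N2 = 26
base radii: r_b1 = 35.358232, r_b2 = 12.593343
tip radii: r_a1 = 37.800000, r_a2 = 14.112000
no profile shift: α' = α, a' = a
action lengths: √(r_a1²−r_b1²) = 13.365457, √(r_a2²−r_b2²) = 6.368380
base pitch p_b = π·m·cos α = 3.043320
CR = (13.365457 + 6.368380 − 49.896000·sin 16.04800°)/3.043320 = 1.951967
contact ratio ≈ 1.9520

1.9520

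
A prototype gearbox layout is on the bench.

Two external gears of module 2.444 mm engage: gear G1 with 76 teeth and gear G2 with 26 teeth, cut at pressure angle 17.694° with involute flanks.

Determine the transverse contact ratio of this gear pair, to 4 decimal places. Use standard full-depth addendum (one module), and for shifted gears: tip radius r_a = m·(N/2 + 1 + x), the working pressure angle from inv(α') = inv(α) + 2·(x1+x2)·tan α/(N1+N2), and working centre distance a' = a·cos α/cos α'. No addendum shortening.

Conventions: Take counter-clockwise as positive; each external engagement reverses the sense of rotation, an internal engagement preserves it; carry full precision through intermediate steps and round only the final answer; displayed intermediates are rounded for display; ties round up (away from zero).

single-mesh involute tooth geometry (76T engaging 26T at module 2.444)
base radii: r_b1 = 88.478533, r_b2 = 30.268972
tip radii: r_a1 = 95.316000, r_a2 = 34.216000
no profile shift: α' = α, a' = a
action lengths: √(r_a1²−r_b1²) = 35.449809, √(r_a2²−r_b2²) = 15.953808
base pitch p_b = π·m·cos α = 7.314829
CR = (35.449809 + 15.953808 − 124.644000·sin 17.69400°)/7.314829 = 1.848321
contact ratio ≈ 1.8483

1.8483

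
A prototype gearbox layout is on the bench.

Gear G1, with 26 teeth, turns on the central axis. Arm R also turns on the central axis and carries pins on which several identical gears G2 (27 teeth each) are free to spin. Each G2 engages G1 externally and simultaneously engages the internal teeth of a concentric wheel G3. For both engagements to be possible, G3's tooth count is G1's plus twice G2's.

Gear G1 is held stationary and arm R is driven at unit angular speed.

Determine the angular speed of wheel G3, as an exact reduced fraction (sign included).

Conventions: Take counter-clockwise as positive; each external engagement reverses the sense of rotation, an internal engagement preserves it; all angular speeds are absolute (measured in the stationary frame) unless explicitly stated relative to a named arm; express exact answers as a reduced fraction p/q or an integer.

53/40

recognized (axles ride arm R): planetary set, 26/27/80 teeth
ring teeth: 26 + 2·27 = 80
26(ω_sun−ω_arm) = −80(ω_ring−ω_arm),  ω_sun = 0, ω_arm = 1
ω_ring = 1 − (26/80)(0−1) = 53/40
exact speed ratio = 53/40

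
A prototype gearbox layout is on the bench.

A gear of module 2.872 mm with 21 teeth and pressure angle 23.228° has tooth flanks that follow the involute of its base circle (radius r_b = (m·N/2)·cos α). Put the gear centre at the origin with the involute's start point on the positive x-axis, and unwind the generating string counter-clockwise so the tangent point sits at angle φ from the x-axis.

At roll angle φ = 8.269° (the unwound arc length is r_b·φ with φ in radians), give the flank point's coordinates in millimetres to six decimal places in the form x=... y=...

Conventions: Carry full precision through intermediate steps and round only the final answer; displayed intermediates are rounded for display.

x=27.998733 y=0.027709

topology: single-mesh involute geometry — m = 2.872, N = 21
pitch radius r_p = m·N/2 = 2.872·21/2 = 30.156000
base radius r_b = r_p·cos α = 30.156000·cos 23.228° = 27.711636
roll angle φ = 8.269° = 0.14432128 rad
x = r_b·(cos φ + φ·sin φ) = 27.998733
y = r_b·(sin φ − φ·cos φ) = 0.027709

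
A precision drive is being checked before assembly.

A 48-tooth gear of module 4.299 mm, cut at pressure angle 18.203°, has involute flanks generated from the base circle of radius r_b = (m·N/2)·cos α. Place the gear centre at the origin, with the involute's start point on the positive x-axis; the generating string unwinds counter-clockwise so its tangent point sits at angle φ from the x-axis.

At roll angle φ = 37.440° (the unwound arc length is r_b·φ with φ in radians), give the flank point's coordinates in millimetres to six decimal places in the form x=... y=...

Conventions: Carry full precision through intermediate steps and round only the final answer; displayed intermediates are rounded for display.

topology: single-mesh involute geometry — m = 4.299, N = 48
pitch radius r_p = m·N/2 = 4.299·48/2 = 103.176000
base radius r_b = r_p·cos α = 103.176000·cos 18.203° = 98.012629
roll angle φ = 37.440° = 0.65345127 rad
x = r_b·(cos φ + φ·sin φ) = 116.756880
y = r_b·(sin φ − φ·cos φ) = 8.732559

x=116.756880 y=8.732559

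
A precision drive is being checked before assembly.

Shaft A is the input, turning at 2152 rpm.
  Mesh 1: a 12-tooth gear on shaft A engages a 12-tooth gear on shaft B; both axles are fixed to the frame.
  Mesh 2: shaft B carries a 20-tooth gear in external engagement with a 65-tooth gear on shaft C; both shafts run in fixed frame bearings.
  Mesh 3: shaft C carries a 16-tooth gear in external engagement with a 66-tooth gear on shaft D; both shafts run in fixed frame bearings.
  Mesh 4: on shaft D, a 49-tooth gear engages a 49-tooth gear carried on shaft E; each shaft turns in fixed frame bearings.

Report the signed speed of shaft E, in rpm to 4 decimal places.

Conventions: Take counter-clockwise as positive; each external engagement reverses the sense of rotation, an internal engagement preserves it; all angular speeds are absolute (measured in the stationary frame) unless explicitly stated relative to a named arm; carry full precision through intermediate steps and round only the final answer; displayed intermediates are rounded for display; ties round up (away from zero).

recognized (5 fixed axles, 4 meshes): fixed-axis compound train
mesh 1 [12T→12T]: ω = 2152.0000×12/12 = 2152.0000 rpm, sense flips to −
mesh 2 [20T→65T]: ω = 2152.0000×20/65 = 662.1538 rpm, sense flips to +
mesh 3 [16T→66T]: ω = 662.1538×16/66 = 160.5221 rpm, sense flips to −
mesh 4 [49T→49T]: ω = 160.5221×49/49 = 160.5221 rpm, sense flips to +
signed output speed = +160.5221 rpm

+160.5221 rpm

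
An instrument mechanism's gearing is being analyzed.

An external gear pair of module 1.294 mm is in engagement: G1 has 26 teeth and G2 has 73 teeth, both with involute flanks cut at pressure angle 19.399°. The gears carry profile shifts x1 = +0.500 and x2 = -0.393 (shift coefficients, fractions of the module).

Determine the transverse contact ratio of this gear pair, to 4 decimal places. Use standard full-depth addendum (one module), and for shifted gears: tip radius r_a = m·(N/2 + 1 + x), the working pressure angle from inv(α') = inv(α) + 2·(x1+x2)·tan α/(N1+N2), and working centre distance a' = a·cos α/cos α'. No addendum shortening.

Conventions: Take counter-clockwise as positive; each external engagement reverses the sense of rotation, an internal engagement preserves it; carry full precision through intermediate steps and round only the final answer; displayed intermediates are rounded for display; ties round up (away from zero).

single-mesh involute tooth geometry (26T engaging 73T at module 1.294)
base radii: r_b1 = 15.866989, r_b2 = 44.549623
tip radii: r_a1 = 18.763000, r_a2 = 48.016458
inv(α') = inv(19.399°) + 2·(+0.500-0.393)·tan α/(26+73) = 0.01432073  ⇒  α' = 19.74403°
a' = a·cos α / cos α' = 64.0530·cos 19.399°/cos 19.74403° = 64.190281
action lengths: √(r_a1²−r_b1²) = 10.014431, √(r_a2²−r_b2²) = 17.913998
base pitch p_b = π·m·cos α = 3.834432
CR = (10.014431 + 17.913998 − 64.190281·sin 19.74403°)/3.834432 = 1.628339
contact ratio ≈ 1.6283

1.6283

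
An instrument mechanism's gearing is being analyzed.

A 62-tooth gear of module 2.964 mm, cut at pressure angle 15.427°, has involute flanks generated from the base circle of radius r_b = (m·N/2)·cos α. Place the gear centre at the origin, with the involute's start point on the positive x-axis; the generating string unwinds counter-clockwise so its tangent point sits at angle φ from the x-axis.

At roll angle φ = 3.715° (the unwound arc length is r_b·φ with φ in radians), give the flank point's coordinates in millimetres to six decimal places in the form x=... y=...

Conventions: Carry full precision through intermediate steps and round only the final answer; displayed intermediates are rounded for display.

recognized (one wheel, involute flank): single-mesh tooth geometry, m = 2.964, N = 62
pitch radius r_p = m·N/2 = 2.964·62/2 = 91.884000
base radius r_b = r_p·cos α = 91.884000·cos 15.427° = 88.573434
roll angle φ = 3.715° = 0.06483898 rad
x = r_b·(cos φ + φ·sin φ) = 88.759424
y = r_b·(sin φ − φ·cos φ) = 0.008045

x=88.759424 y=0.008045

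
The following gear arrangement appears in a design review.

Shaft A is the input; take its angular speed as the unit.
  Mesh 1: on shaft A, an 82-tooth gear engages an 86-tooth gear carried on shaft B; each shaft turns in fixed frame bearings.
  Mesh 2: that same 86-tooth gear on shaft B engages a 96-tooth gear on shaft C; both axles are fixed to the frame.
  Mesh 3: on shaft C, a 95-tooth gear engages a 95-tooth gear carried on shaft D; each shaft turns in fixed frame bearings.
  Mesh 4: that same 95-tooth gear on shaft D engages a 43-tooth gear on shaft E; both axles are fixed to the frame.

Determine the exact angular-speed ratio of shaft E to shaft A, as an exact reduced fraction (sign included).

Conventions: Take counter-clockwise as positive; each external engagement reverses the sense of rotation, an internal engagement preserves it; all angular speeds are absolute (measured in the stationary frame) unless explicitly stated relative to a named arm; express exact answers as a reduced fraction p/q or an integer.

3895/2064

class = fixed-axis compound train [4 meshes; 4 ratios multiply, 4 sense flips]
mesh 1 [82T→86T]: running ratio 41/43, sense −
mesh 2 [86T→96T]: running ratio 41/48, sense +
mesh 3 [95T→95T]: running ratio 41/48, sense −
mesh 4 [95T→43T]: running ratio 3895/2064, sense +
ω_out/ω_in = 3895/2064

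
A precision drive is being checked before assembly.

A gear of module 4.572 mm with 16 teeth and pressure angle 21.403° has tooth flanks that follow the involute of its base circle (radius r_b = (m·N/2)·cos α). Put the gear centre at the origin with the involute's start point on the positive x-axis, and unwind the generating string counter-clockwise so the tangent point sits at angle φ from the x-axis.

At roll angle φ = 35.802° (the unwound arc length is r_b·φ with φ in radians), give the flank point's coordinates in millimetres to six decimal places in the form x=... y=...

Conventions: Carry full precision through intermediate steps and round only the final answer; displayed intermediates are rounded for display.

topology: single-mesh involute geometry — m = 4.572, N = 16
pitch radius r_p = m·N/2 = 4.572·16/2 = 36.576000
base radius r_b = r_p·cos α = 36.576000·cos 21.403° = 34.053599
roll angle φ = 35.802° = 0.62486278 rad
x = r_b·(cos φ + φ·sin φ) = 40.066762
y = r_b·(sin φ − φ·cos φ) = 2.662826

x=40.066762 y=2.662826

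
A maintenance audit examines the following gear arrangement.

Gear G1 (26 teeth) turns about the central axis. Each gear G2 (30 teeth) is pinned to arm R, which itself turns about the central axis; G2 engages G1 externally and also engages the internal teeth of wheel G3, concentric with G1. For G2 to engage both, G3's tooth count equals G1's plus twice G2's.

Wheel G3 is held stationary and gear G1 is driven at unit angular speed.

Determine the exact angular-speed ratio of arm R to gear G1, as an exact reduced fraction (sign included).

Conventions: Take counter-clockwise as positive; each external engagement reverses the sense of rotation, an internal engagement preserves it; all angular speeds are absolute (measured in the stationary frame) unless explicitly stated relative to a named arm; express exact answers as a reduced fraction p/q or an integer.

13/56

class = planetary set [G3 = 26+2·30 = 86; Willis about the carrier]
ring teeth: 26 + 2·30 = 86
26(ω_sun−ω_arm) = −86(ω_ring−ω_arm),  ω_ring = 0, ω_sun = 1
26(1−ω_arm) = −86(0−ω_arm)  ⇒  112·ω_arm = 26  ⇒  ω_arm = 13/56
ω_out/ω_in = 13/56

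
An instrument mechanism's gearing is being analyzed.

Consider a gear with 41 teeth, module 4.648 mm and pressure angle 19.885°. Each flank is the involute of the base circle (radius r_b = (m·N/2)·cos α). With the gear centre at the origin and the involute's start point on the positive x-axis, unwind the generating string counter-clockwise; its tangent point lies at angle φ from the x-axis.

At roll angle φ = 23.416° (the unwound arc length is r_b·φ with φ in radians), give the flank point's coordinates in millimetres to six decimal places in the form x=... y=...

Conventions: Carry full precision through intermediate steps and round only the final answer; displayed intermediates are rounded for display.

x=96.776270 y=2.004933

topology: single-mesh involute geometry — m = 4.648, N = 41
pitch radius r_p = m·N/2 = 4.648·41/2 = 95.284000
base radius r_b = r_p·cos α = 95.284000·cos 19.885° = 89.602902
roll angle φ = 23.416° = 0.40868630 rad
x = r_b·(cos φ + φ·sin φ) = 96.776270
y = r_b·(sin φ − φ·cos φ) = 2.004933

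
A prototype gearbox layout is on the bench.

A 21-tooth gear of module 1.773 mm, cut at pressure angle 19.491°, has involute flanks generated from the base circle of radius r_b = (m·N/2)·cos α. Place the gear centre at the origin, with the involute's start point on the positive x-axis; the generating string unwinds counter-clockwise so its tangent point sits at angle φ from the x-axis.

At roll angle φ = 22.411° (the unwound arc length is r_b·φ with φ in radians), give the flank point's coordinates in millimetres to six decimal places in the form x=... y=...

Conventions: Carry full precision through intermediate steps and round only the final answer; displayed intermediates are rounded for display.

recognized (one wheel, involute flank): single-mesh tooth geometry, m = 1.773, N = 21
pitch radius r_p = m·N/2 = 1.773·21/2 = 18.616500
base radius r_b = r_p·cos α = 18.616500·cos 19.491° = 17.549661
roll angle φ = 22.411° = 0.39114574 rad
x = r_b·(cos φ + φ·sin φ) = 18.841252
y = r_b·(sin φ − φ·cos φ) = 0.344750

x=18.841252 y=0.344750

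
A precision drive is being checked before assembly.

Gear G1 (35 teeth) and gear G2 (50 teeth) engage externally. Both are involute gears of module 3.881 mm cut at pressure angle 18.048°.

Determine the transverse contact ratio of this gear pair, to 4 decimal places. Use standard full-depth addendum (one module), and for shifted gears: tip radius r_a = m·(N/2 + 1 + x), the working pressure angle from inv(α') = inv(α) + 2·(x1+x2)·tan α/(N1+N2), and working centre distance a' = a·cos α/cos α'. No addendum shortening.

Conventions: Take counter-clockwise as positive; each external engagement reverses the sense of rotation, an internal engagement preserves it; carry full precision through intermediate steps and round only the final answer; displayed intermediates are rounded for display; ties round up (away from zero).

1.8262

topology: single-mesh involute geometry — m = 3.881, 35T/50T pair
base radii: r_b1 = 64.575776, r_b2 = 92.251108
tip radii: r_a1 = 71.798500, r_a2 = 100.906000
no profile shift: α' = α, a' = a
action lengths: √(r_a1²−r_b1²) = 31.384611, √(r_a2²−r_b2²) = 40.887087
base pitch p_b = π·m·cos α = 11.592616
CR = (31.384611 + 40.887087 − 164.942500·sin 18.04800°)/11.592616 = 1.826185
contact ratio ≈ 1.8262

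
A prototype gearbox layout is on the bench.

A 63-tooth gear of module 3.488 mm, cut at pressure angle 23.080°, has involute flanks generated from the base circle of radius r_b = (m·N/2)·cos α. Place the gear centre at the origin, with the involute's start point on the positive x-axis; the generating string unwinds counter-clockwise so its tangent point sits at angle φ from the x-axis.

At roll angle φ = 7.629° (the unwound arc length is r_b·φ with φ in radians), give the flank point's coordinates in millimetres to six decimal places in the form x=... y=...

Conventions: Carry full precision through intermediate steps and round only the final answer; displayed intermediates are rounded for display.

x=101.969716 y=0.079396

single-mesh involute tooth geometry (63T wheel at module 3.488)
pitch radius r_p = m·N/2 = 3.488·63/2 = 109.872000
base radius r_b = r_p·cos α = 109.872000·cos 23.080° = 101.077669
roll angle φ = 7.629° = 0.13315117 rad
x = r_b·(cos φ + φ·sin φ) = 101.969716
y = r_b·(sin φ − φ·cos φ) = 0.079396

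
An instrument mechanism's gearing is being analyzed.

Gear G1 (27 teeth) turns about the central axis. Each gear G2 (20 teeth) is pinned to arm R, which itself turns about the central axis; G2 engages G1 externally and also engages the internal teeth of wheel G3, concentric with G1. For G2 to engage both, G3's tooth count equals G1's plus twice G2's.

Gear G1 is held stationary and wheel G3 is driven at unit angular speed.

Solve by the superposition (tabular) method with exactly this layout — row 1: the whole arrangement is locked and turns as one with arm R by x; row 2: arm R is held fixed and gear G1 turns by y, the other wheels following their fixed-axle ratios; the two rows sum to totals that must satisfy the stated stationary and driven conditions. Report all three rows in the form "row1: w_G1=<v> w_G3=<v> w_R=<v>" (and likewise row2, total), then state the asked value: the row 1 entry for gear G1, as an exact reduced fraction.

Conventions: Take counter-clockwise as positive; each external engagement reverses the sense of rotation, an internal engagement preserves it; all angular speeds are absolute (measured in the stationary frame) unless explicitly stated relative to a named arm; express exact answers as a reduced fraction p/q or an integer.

recognized (axles ride arm R): planetary set, 27/20/67 teeth
row 1 — lock + rotate with arm: ω_sun = ω_ring = ω_arm = x
row 2: sun turns y, ring = −(27/67)·y, arm 0
boundary: total ω_sun = x + y = 0 and total ω_ring = x − (27/67)·y = 1  ⇒  y = -67/94, x = 67/94
row 2 ring = −(27/67)·(-67/94) = 27/94
totals (row 1 + row 2): sun 67/94 + (-67/94) = 0, ring 67/94 + 27/94 = 1, arm 67/94 + 0 = 67/94
asked cell (row1, sun) = 67/94

row1: w_G1=67/94 w_G3=67/94 w_R=67/94
row2: w_G1=-67/94 w_G3=27/94 w_R=0
total: w_G1=0 w_G3=1 w_R=67/94
asked value: 67/94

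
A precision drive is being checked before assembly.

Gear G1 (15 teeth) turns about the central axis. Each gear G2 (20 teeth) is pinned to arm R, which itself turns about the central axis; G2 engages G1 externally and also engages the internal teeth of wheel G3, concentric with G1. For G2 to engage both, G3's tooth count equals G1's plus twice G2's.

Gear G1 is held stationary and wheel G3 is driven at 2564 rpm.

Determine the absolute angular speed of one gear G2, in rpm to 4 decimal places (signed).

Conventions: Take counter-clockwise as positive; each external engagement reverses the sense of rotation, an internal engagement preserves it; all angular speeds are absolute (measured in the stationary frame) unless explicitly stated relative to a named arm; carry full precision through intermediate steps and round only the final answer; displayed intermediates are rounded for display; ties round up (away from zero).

planetary set (15T centre, 20T on arm, 55T internal) — Willis relation
normalise by the input: solve with ω_ring = 1, then scale by 2564 rpm
ring teeth: 15 + 2·20 = 55
15(ω_sun−ω_arm) = −55(ω_ring−ω_arm),  ω_sun = 0, ω_ring = 1
15(0−ω_arm) = −55(1−ω_arm)  ⇒  70·ω_arm = 55  ⇒  ω_arm = 11/14
sun–planet mesh: 15·(0−11/14) = −20·(ω_p−ω_arm)  ⇒  ω_p−ω_arm = 33/56
ω_p = 11/14 + 33/56 = 11/8
scale: ω_p = 11/8 × 2564 rpm = +3525.5000 rpm

+3525.5000 rpm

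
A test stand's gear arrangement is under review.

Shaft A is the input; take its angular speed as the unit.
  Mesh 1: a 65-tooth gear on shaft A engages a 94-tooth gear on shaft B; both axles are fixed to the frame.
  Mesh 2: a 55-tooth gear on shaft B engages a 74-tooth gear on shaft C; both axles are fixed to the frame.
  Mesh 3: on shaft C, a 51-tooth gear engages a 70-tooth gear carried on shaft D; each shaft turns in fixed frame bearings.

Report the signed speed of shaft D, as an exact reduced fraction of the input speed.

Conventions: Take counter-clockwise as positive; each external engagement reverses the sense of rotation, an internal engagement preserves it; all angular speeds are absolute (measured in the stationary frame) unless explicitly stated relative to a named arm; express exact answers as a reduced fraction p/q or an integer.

3-mesh fixed-axis compound train (all bearings frame-fixed)
mesh 1 [65T→94T]: |ω|/ω_in = 1×65/94 = 65/94, sense flips to −
mesh 2 [55T→74T]: |ω|/ω_in = (65/94)×55/74 = 3575/6956, sense flips to +
mesh 3 [51T→70T]: |ω|/ω_in = (3575/6956)×51/70 = 36465/97384, sense flips to −
signed output speed (× input speed) = -36465/97384

-36465/97384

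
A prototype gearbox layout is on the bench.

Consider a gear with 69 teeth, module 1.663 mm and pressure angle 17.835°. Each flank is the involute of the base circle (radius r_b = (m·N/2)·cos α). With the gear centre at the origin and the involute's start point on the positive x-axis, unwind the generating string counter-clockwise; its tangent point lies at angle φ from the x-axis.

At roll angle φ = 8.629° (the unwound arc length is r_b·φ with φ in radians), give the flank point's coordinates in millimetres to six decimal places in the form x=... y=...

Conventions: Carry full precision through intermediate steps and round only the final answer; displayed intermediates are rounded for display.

class = single-mesh tooth geometry [base-circle involute, m = 1.663, 69T]
pitch radius r_p = m·N/2 = 1.663·69/2 = 57.373500
base radius r_b = r_p·cos α = 57.373500·cos 17.835° = 54.616272
roll angle φ = 8.629° = 0.15060446 rad
x = r_b·(cos φ + φ·sin φ) = 55.232159
y = r_b·(sin φ − φ·cos φ) = 0.062048

x=55.232159 y=0.062048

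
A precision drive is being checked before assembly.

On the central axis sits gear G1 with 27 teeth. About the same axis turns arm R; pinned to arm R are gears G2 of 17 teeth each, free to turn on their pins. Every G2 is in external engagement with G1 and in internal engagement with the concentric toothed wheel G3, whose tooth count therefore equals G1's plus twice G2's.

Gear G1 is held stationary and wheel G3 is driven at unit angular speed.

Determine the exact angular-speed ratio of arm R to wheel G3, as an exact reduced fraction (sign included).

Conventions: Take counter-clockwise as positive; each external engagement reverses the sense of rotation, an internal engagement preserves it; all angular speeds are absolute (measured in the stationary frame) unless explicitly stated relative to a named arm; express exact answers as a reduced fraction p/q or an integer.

topology: planetary set — G1 27T / G2 17T / G3 61T, arm = carrier (Willis)
ring teeth: 27 + 2·17 = 61
27(ω_sun−ω_arm) = −61(ω_ring−ω_arm),  ω_sun = 0, ω_ring = 1
27(0−ω_arm) = −61(1−ω_arm)  ⇒  88·ω_arm = 61  ⇒  ω_arm = 61/88
ω_out/ω_in = 61/88

61/88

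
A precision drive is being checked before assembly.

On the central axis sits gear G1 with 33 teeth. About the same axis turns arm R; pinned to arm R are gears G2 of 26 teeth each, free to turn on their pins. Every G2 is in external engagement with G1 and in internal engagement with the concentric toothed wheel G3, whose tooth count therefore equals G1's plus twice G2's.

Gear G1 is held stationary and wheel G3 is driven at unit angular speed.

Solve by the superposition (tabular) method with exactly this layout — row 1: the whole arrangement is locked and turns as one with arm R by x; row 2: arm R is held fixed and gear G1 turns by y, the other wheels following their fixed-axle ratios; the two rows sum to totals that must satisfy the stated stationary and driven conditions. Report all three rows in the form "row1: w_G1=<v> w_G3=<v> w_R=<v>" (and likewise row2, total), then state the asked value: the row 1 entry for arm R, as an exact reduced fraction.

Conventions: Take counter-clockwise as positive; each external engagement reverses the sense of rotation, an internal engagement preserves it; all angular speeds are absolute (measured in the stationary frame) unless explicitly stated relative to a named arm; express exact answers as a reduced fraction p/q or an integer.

row1: w_G1=85/118 w_G3=85/118 w_R=85/118
row2: w_G1=-85/118 w_G3=33/118 w_R=0
total: w_G1=0 w_G3=1 w_R=85/118
asked value: 85/118

topology: planetary set — G1 33T / G2 26T / G3 85T, arm = carrier (Willis)
superposition row 1 [locked train]: every member turns x
row 2: sun turns y, ring = −(33/85)·y, arm 0
boundary: total ω_sun = x + y = 0 and total ω_ring = x − (33/85)·y = 1  ⇒  y = -85/118, x = 85/118
row 2 ring = −(33/85)·(-85/118) = 33/118
totals (row 1 + row 2): sun 85/118 + (-85/118) = 0, ring 85/118 + 33/118 = 1, arm 85/118 + 0 = 85/118
asked cell (row1, arm) = 85/118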